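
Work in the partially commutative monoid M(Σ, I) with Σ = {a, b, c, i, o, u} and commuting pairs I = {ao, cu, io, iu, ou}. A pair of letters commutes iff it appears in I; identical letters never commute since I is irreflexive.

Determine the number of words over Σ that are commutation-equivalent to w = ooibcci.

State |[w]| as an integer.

#0=o has no predecessor
#1=o depends on [0:o]
#2=i has no predecessor
#3=b depends on [1:o, 2:i]
#4=c depends on [3:b]
#5=c depends on [4:c]
#6=i depends on [5:c]
sources: [0:o, 2:i]
N(rest) = Σ N(rest − s) over sources s of rest; N(one piece) = 1:
  size 1 → [6]=1
  size 2 → [5,6]=1
  size 3 → [4,5,6]=1
  size 4 → [3,4,5,6]=1
  size 5 → [1,3,4,5,6]=1  [2,3,4,5,6]=1
  first=0(o) contributes 2
  first=2(i) contributes 1
|[w]| = 3

3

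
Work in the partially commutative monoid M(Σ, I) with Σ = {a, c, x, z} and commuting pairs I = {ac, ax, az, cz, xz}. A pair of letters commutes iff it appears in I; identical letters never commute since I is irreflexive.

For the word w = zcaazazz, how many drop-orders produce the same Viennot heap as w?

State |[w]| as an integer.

280

0(z) covers ∅
1(c) covers ∅
2(a) covers ∅
3(a) covers 2:a
4(z) covers 0:z
5(a) covers 3:a
6(z) covers 4:z
7(z) covers 6:z
floor of heap: 0:z, 1:c, 2:a
completions by unplaced set U, small U first (add the entries for U minus each lowest piece of U):
  |U|=1: {1}:1  {5}:1  {7}:1
  |U|=2: {1,5}:2  {1,7}:2  {3,5}:1  {5,7}:2  {6,7}:1
  |U|=3: {1,3,5}:3  {1,5,7}:6  {1,6,7}:3  {2,3,5}:1  {3,5,7}:3  {4,6,7}:1  {5,6,7}:3
  |U|=4: {0,4,6,7}:1  {1,2,3,5}:4  {1,3,5,7}:12  {1,4,6,7}:4  {1,5,6,7}:12  {2,3,5,7}:4  {3,5,6,7}:6  {4,5,6,7}:4
  |U|=5: {0,1,4,6,7}:5  {0,4,5,6,7}:5  {1,2,3,5,7}:20  {1,3,5,6,7}:30  {1,4,5,6,7}:20  {2,3,5,6,7}:10  {3,4,5,6,7}:10
  |U|=6: {0,1,4,5,6,7}:30  {0,3,4,5,6,7}:15  {1,2,3,5,6,7}:60  {1,3,4,5,6,7}:60  {2,3,4,5,6,7}:20
  start at 0(z): 140
  start at 1(c): 35
  start at 2(a): 105
sum over floor = 280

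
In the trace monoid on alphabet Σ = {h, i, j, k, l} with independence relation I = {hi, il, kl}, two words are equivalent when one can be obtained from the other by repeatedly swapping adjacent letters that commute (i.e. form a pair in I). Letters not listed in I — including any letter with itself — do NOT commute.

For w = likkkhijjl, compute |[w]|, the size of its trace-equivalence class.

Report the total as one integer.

0(l) covers ∅
1(i) covers ∅
2(k) covers 1:i
3(k) covers 2:k
4(k) covers 3:k
5(h) covers 0:l, 4:k
6(i) covers 4:k
7(j) covers 5:h, 6:i
8(j) covers 7:j
9(l) covers 8:j
floor of heap: 0:l, 1:i
completions by unplaced set U, small U first (add the entries for U minus each lowest piece of U):
  |U|=1: {9}:1
  |U|=2: {8,9}:1
  |U|=3: {7,8,9}:1
  |U|=4: {5,7,8,9}:1  {6,7,8,9}:1
  |U|=5: {0,5,7,8,9}:1  {5,6,7,8,9}:2
  |U|=6: {0,5,6,7,8,9}:3  {4,5,6,7,8,9}:2
  |U|=7: {0,4,5,6,7,8,9}:5  {3,4,5,6,7,8,9}:2
  |U|=8: {0,3,4,5,6,7,8,9}:7  {2,3,4,5,6,7,8,9}:2
  start at 0(l): 2
  start at 1(i): 9
sum over floor = 11

11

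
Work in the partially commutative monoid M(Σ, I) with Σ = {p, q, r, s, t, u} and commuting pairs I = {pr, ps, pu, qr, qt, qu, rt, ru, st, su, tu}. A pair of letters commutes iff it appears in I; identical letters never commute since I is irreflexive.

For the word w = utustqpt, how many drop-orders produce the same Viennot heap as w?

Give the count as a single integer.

168

0(u) covers ∅
1(t) covers ∅
2(u) covers 0:u
3(s) covers ∅
4(t) covers 1:t
5(q) covers 3:s
6(p) covers 4:t, 5:q
7(t) covers 6:p
floor of heap: 0:u, 1:t, 3:s
completions by unplaced set U, small U first (add the entries for U minus each lowest piece of U):
  |U|=1: {2}:1  {7}:1
  |U|=2: {0,2}:1  {2,7}:2  {6,7}:1
  |U|=3: {0,2,7}:3  {2,6,7}:3  {4,6,7}:1  {5,6,7}:1
  |U|=4: {0,2,6,7}:6  {1,4,6,7}:1  {2,4,6,7}:4  {2,5,6,7}:4  {3,5,6,7}:1  {4,5,6,7}:2
  |U|=5: {0,2,4,6,7}:10  {0,2,5,6,7}:10  {1,2,4,6,7}:5  {1,4,5,6,7}:3  {2,3,5,6,7}:5  {2,4,5,6,7}:10  {3,4,5,6,7}:3
  |U|=6: {0,1,2,4,6,7}:15  {0,2,3,5,6,7}:15  {0,2,4,5,6,7}:30  {1,2,4,5,6,7}:18  {1,3,4,5,6,7}:6  {2,3,4,5,6,7}:18
  start at 0(u): 42
  start at 1(t): 63
  start at 3(s): 63
sum over floor = 168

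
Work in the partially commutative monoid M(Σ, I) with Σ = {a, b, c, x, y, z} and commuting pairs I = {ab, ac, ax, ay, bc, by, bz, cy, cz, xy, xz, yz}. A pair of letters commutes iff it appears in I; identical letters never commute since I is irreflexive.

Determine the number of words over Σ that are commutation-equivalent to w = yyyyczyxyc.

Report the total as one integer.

840

piece 0:y — minimal
piece 1:y rests on {0:y}
piece 2:y rests on {1:y}
piece 3:y rests on {2:y}
piece 4:c — minimal
piece 5:z — minimal
piece 6:y rests on {3:y}
piece 7:x rests on {4:c}
piece 8:y rests on {6:y}
piece 9:c rests on {7:x}
minimal pieces: {0:y, 4:c, 5:z}
ways to finish when only these pieces remain (= sum over removing one remaining piece with nothing left below it):
  1 left: {5}→1  {8}→1  {9}→1
  2 left: {5,8}→2  {5,9}→2  {6,8}→1  {7,9}→1  {8,9}→2
  3 left: {3,6,8}→1  {4,7,9}→1  {5,6,8}→3  {5,7,9}→3  {5,8,9}→6  {6,8,9}→3  {7,8,9}→3
  4 left: {2,3,6,8}→1  {3,5,6,8}→4  {3,6,8,9}→4  {4,5,7,9}→4  {4,7,8,9}→4  {5,6,8,9}→12  {5,7,8,9}→12  {6,7,8,9}→6
  5 left: {1,2,3,6,8}→1  {2,3,5,6,8}→5  {2,3,6,8,9}→5  {3,5,6,8,9}→20  {3,6,7,8,9}→10  {4,5,7,8,9}→20  {4,6,7,8,9}→10  {5,6,7,8,9}→30
  6 left: {0,1,2,3,6,8}→1  {1,2,3,5,6,8}→6  {1,2,3,6,8,9}→6  {2,3,5,6,8,9}→30  {2,3,6,7,8,9}→15  {3,4,6,7,8,9}→20  {3,5,6,7,8,9}→60  {4,5,6,7,8,9}→60
  7 left: {0,1,2,3,5,6,8}→7  {0,1,2,3,6,8,9}→7  {1,2,3,5,6,8,9}→42  {1,2,3,6,7,8,9}→21  {2,3,4,6,7,8,9}→35  {2,3,5,6,7,8,9}→105  {3,4,5,6,7,8,9}→140
  8 left: {0,1,2,3,5,6,8,9}→56  {0,1,2,3,6,7,8,9}→28  {1,2,3,4,6,7,8,9}→56  {1,2,3,5,6,7,8,9}→168  {2,3,4,5,6,7,8,9}→280
  placing 0:y first → 504 extensions
  placing 4:c first → 252 extensions
  placing 5:z first → 84 extensions
total linear extensions = 840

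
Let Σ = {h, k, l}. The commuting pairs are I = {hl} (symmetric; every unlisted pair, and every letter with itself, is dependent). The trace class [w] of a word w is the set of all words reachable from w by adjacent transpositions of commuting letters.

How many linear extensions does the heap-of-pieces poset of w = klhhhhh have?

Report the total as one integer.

6

piece 0:k — minimal
piece 1:l rests on {0:k}
piece 2:h rests on {0:k}
piece 3:h rests on {2:h}
piece 4:h rests on {3:h}
piece 5:h rests on {4:h}
piece 6:h rests on {5:h}
minimal pieces: {0:k}
ways to finish when only these pieces remain (= sum over removing one remaining piece with nothing left below it):
  1 left: {1}→1  {6}→1
  2 left: {1,6}→2  {5,6}→1
  3 left: {1,5,6}→3  {4,5,6}→1
  4 left: {1,4,5,6}→4  {3,4,5,6}→1
  5 left: {1,3,4,5,6}→5  {2,3,4,5,6}→1
  placing 0:k first → 6 extensions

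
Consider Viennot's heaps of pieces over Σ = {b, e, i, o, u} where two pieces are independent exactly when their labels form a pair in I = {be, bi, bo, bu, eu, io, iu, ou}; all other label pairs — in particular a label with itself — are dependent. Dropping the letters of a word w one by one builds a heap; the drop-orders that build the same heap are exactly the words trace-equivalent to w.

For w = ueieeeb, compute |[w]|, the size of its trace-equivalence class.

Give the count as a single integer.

42

#0=u has no predecessor
#1=e has no predecessor
#2=i depends on [1:e]
#3=e depends on [2:i]
#4=e depends on [3:e]
#5=e depends on [4:e]
#6=b has no predecessor
sources: [0:u, 1:e, 6:b]
N(rest) = Σ N(rest − s) over sources s of rest; N(one piece) = 1:
  size 1 → [0]=1  [5]=1  [6]=1
  size 2 → [0,5]=2  [0,6]=2  [4,5]=1  [5,6]=2
  size 3 → [0,4,5]=3  [0,5,6]=6  [3,4,5]=1  [4,5,6]=3
  size 4 → [0,3,4,5]=4  [0,4,5,6]=12  [2,3,4,5]=1  [3,4,5,6]=4
  size 5 → [0,2,3,4,5]=5  [0,3,4,5,6]=20  [1,2,3,4,5]=1  [2,3,4,5,6]=5
  first=0(u) contributes 6
  first=1(e) contributes 30
  first=6(b) contributes 6
|[w]| = 42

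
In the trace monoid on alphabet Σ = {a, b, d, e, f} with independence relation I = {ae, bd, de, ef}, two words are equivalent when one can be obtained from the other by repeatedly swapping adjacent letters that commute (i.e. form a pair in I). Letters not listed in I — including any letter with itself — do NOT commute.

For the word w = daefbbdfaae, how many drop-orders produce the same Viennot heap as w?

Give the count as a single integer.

#0=d has no predecessor
#1=a depends on [0:d]
#2=e has no predecessor
#3=f depends on [1:a]
#4=b depends on [2:e, 3:f]
#5=b depends on [4:b]
#6=d depends on [3:f]
#7=f depends on [5:b, 6:d]
#8=a depends on [7:f]
#9=a depends on [8:a]
#10=e depends on [5:b]
sources: [0:d, 2:e]
N(rest) = Σ N(rest − s) over sources s of rest; N(one piece) = 1:
  size 1 → [9]=1  [10]=1
  size 2 → [8,9]=1  [9,10]=2
  size 3 → [7,8,9]=1  [8,9,10]=3
  size 4 → [6,7,8,9]=1  [7,8,9,10]=4
  size 5 → [5,7,8,9,10]=4  [6,7,8,9,10]=5
  size 6 → [4,5,7,8,9,10]=4  [5,6,7,8,9,10]=9
  size 7 → [2,4,5,7,8,9,10]=4  [4,5,6,7,8,9,10]=13
  size 8 → [2,4,5,6,7,8,9,10]=17  [3,4,5,6,7,8,9,10]=13
  size 9 → [1,3,4,5,6,7,8,9,10]=13  [2,3,4,5,6,7,8,9,10]=30
  first=0(d) contributes 43
  first=2(e) contributes 13
|[w]| = 56

56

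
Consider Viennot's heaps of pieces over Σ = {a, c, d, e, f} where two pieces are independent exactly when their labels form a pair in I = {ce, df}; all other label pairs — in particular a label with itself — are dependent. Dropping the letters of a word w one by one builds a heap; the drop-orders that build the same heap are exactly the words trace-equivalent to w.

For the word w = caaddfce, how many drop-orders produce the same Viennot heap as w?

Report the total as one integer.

piece 0:c — minimal
piece 1:a rests on {0:c}
piece 2:a rests on {1:a}
piece 3:d rests on {2:a}
piece 4:d rests on {3:d}
piece 5:f rests on {2:a}
piece 6:c rests on {4:d, 5:f}
piece 7:e rests on {4:d, 5:f}
minimal pieces: {0:c}
ways to finish when only these pieces remain (= sum over removing one remaining piece with nothing left below it):
  1 left: {6}→1  {7}→1
  2 left: {6,7}→2
  3 left: {4,6,7}→2  {5,6,7}→2
  4 left: {3,4,6,7}→2  {4,5,6,7}→4
  5 left: {3,4,5,6,7}→6
  6 left: {2,3,4,5,6,7}→6
  placing 0:c first → 6 extensions

6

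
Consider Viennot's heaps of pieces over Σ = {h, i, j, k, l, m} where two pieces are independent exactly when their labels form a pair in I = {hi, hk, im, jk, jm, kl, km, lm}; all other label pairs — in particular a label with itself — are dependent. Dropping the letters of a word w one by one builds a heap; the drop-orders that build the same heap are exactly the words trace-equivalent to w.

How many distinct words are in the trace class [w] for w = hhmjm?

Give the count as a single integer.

3

0(h) covers ∅
1(h) covers 0:h
2(m) covers 1:h
3(j) covers 1:h
4(m) covers 2:m
floor of heap: 0:h
completions by unplaced set U, small U first (add the entries for U minus each lowest piece of U):
  |U|=1: {3}:1  {4}:1
  |U|=2: {2,4}:1  {3,4}:2
  |U|=3: {2,3,4}:3
  start at 0(h): 3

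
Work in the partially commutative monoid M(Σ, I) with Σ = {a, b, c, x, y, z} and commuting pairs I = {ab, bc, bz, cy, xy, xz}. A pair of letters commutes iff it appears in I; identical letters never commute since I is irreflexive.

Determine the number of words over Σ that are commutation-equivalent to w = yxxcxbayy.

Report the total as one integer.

piece 0:y — minimal
piece 1:x — minimal
piece 2:x rests on {1:x}
piece 3:c rests on {2:x}
piece 4:x rests on {3:c}
piece 5:b rests on {0:y, 4:x}
piece 6:a rests on {0:y, 4:x}
piece 7:y rests on {5:b, 6:a}
piece 8:y rests on {7:y}
minimal pieces: {0:y, 1:x}
ways to finish when only these pieces remain (= sum over removing one remaining piece with nothing left below it):
  1 left: {8}→1
  2 left: {7,8}→1
  3 left: {5,7,8}→1  {6,7,8}→1
  4 left: {5,6,7,8}→2
  5 left: {0,5,6,7,8}→2  {4,5,6,7,8}→2
  6 left: {0,4,5,6,7,8}→4  {3,4,5,6,7,8}→2
  7 left: {0,3,4,5,6,7,8}→6  {2,3,4,5,6,7,8}→2
  placing 0:y first → 2 extensions
  placing 1:x first → 8 extensions
total linear extensions = 10

10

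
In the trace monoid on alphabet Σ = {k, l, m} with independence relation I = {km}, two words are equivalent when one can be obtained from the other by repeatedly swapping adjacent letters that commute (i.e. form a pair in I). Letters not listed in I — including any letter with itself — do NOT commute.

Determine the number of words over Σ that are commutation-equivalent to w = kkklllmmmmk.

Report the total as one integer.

drop 0:k onto floor
drop 1:k onto {0:k}
drop 2:k onto {1:k}
drop 3:l onto {2:k}
drop 4:l onto {3:l}
drop 5:l onto {4:l}
drop 6:m onto {5:l}
drop 7:m onto {6:m}
drop 8:m onto {7:m}
drop 9:m onto {8:m}
drop 10:k onto {5:l}
ground layer = {0:k}
drop-orders for the pieces not yet dropped (sum over which currently-grounded one goes next):
  1 to go: {9} 1  {10} 1
  2 to go: {8,9} 1  {9,10} 2
  3 to go: {7,8,9} 1  {8,9,10} 3
  4 to go: {6,7,8,9} 1  {7,8,9,10} 4
  5 to go: {6,7,8,9,10} 5
  6 to go: {5,6,7,8,9,10} 5
  7 to go: {4,5,6,7,8,9,10} 5
  8 to go: {3,4,5,6,7,8,9,10} 5
  9 to go: {2,3,4,5,6,7,8,9,10} 5
  if 0:k drops first: 5 orders

5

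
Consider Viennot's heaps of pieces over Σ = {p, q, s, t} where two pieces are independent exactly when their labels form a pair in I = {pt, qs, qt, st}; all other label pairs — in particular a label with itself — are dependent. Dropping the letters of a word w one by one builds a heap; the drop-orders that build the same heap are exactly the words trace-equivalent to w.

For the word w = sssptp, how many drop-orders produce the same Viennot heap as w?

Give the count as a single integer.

6

0(s) covers ∅
1(s) covers 0:s
2(s) covers 1:s
3(p) covers 2:s
4(t) covers ∅
5(p) covers 3:p
floor of heap: 0:s, 4:t
completions by unplaced set U, small U first (add the entries for U minus each lowest piece of U):
  |U|=1: {4}:1  {5}:1
  |U|=2: {3,5}:1  {4,5}:2
  |U|=3: {2,3,5}:1  {3,4,5}:3
  |U|=4: {1,2,3,5}:1  {2,3,4,5}:4
  start at 0(s): 5
  start at 4(t): 1
sum over floor = 6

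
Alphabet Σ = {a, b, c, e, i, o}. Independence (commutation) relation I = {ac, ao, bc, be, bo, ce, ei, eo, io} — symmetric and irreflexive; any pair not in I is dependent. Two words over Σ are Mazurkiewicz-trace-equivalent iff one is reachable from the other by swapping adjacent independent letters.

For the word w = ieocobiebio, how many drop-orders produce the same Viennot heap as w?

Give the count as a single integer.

#0=i has no predecessor
#1=e has no predecessor
#2=o has no predecessor
#3=c depends on [0:i, 2:o]
#4=o depends on [3:c]
#5=b depends on [0:i]
#6=i depends on [3:c, 5:b]
#7=e depends on [1:e]
#8=b depends on [6:i]
#9=i depends on [8:b]
#10=o depends on [4:o]
sources: [0:i, 1:e, 2:o]
N(rest) = Σ N(rest − s) over sources s of rest; N(one piece) = 1:
  size 1 → [7]=1  [9]=1  [10]=1
  size 2 → [1,7]=1  [4,10]=1  [7,9]=2  [7,10]=2  [8,9]=1  [9,10]=2
  size 3 → [1,7,9]=3  [1,7,10]=3  [4,7,10]=3  [4,9,10]=3  [6,8,9]=1  [7,8,9]=3  [7,9,10]=6  [8,9,10]=3
  size 4 → [1,4,7,10]=6  [1,7,8,9]=6  [1,7,9,10]=12  [4,7,9,10]=12  [4,8,9,10]=6  [5,6,8,9]=1  [6,7,8,9]=4  [6,8,9,10]=4  [7,8,9,10]=12
  size 5 → [1,4,7,9,10]=30  [1,6,7,8,9]=10  [1,7,8,9,10]=30  [4,6,8,9,10]=10  [4,7,8,9,10]=30  [5,6,7,8,9]=5  [5,6,8,9,10]=5  [6,7,8,9,10]=20
  size 6 → [1,4,7,8,9,10]=90  [1,5,6,7,8,9]=15  [1,6,7,8,9,10]=60  [3,4,6,8,9,10]=10  [4,5,6,8,9,10]=15  [4,6,7,8,9,10]=60  [5,6,7,8,9,10]=30
  size 7 → [1,4,6,7,8,9,10]=210  [1,5,6,7,8,9,10]=105  [2,3,4,6,8,9,10]=10  [3,4,5,6,8,9,10]=25  [3,4,6,7,8,9,10]=70  [4,5,6,7,8,9,10]=105
  size 8 → [0,3,4,5,6,8,9,10]=25  [1,3,4,6,7,8,9,10]=280  [1,4,5,6,7,8,9,10]=420  [2,3,4,5,6,8,9,10]=35  [2,3,4,6,7,8,9,10]=80  [3,4,5,6,7,8,9,10]=200
  size 9 → [0,2,3,4,5,6,8,9,10]=60  [0,3,4,5,6,7,8,9,10]=225  [1,2,3,4,6,7,8,9,10]=360  [1,3,4,5,6,7,8,9,10]=900  [2,3,4,5,6,7,8,9,10]=315
  first=0(i) contributes 1575
  first=1(e) contributes 600
  first=2(o) contributes 1125
|[w]| = 3300

3300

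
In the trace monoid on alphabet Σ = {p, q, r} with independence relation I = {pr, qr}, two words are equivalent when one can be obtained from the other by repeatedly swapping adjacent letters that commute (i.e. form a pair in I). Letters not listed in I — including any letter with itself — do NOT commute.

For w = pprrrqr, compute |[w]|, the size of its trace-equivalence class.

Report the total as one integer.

35

piece 0:p — minimal
piece 1:p rests on {0:p}
piece 2:r — minimal
piece 3:r rests on {2:r}
piece 4:r rests on {3:r}
piece 5:q rests on {1:p}
piece 6:r rests on {4:r}
minimal pieces: {0:p, 2:r}
ways to finish when only these pieces remain (= sum over removing one remaining piece with nothing left below it):
  1 left: {5}→1  {6}→1
  2 left: {1,5}→1  {4,6}→1  {5,6}→2
  3 left: {0,1,5}→1  {1,5,6}→3  {3,4,6}→1  {4,5,6}→3
  4 left: {0,1,5,6}→4  {1,4,5,6}→6  {2,3,4,6}→1  {3,4,5,6}→4
  5 left: {0,1,4,5,6}→10  {1,3,4,5,6}→10  {2,3,4,5,6}→5
  placing 0:p first → 15 extensions
  placing 2:r first → 20 extensions
total linear extensions = 35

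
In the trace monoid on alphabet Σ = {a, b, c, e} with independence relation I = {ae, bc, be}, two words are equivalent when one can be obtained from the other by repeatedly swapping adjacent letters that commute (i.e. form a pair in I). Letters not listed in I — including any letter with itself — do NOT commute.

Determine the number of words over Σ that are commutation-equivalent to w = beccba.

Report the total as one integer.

0(b) covers ∅
1(e) covers ∅
2(c) covers 1:e
3(c) covers 2:c
4(b) covers 0:b
5(a) covers 3:c, 4:b
floor of heap: 0:b, 1:e
completions by unplaced set U, small U first (add the entries for U minus each lowest piece of U):
  |U|=1: {5}:1
  |U|=2: {3,5}:1  {4,5}:1
  |U|=3: {0,4,5}:1  {2,3,5}:1  {3,4,5}:2
  |U|=4: {0,3,4,5}:3  {1,2,3,5}:1  {2,3,4,5}:3
  start at 0(b): 4
  start at 1(e): 6
sum over floor = 10

10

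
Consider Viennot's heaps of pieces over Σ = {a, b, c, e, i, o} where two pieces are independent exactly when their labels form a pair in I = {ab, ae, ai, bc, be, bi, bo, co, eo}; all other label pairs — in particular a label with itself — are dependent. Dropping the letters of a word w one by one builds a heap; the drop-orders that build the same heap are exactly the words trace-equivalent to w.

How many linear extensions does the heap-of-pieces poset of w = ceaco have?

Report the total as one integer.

0(c) covers ∅
1(e) covers 0:c
2(a) covers 0:c
3(c) covers 1:e, 2:a
4(o) covers 2:a
floor of heap: 0:c
completions by unplaced set U, small U first (add the entries for U minus each lowest piece of U):
  |U|=1: {3}:1  {4}:1
  |U|=2: {1,3}:1  {3,4}:2
  |U|=3: {1,3,4}:3  {2,3,4}:2
  start at 0(c): 5

5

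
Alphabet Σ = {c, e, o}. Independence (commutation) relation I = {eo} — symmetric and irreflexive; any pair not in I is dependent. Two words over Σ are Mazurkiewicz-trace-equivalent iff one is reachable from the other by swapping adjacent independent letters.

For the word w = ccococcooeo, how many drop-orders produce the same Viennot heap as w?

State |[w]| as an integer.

#0=c has no predecessor
#1=c depends on [0:c]
#2=o depends on [1:c]
#3=c depends on [2:o]
#4=o depends on [3:c]
#5=c depends on [4:o]
#6=c depends on [5:c]
#7=o depends on [6:c]
#8=o depends on [7:o]
#9=e depends on [6:c]
#10=o depends on [8:o]
sources: [0:c]
N(rest) = Σ N(rest − s) over sources s of rest; N(one piece) = 1:
  size 1 → [9]=1  [10]=1
  size 2 → [8,10]=1  [9,10]=2
  size 3 → [7,8,10]=1  [8,9,10]=3
  size 4 → [7,8,9,10]=4
  size 5 → [6,7,8,9,10]=4
  size 6 → [5,6,7,8,9,10]=4
  size 7 → [4,5,6,7,8,9,10]=4
  size 8 → [3,4,5,6,7,8,9,10]=4
  size 9 → [2,3,4,5,6,7,8,9,10]=4
  first=0(c) contributes 4

4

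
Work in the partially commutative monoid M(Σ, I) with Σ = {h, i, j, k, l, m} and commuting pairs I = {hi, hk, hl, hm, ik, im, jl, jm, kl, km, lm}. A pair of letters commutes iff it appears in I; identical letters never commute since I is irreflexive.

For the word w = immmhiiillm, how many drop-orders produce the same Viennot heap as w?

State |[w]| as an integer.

#0=i has no predecessor
#1=m has no predecessor
#2=m depends on [1:m]
#3=m depends on [2:m]
#4=h has no predecessor
#5=i depends on [0:i]
#6=i depends on [5:i]
#7=i depends on [6:i]
#8=l depends on [7:i]
#9=l depends on [8:l]
#10=m depends on [3:m]
sources: [0:i, 1:m, 4:h]
N(rest) = Σ N(rest − s) over sources s of rest; N(one piece) = 1:
  size 1 → [4]=1  [9]=1  [10]=1
  size 2 → [3,10]=1  [4,9]=2  [4,10]=2  [8,9]=1  [9,10]=2
  size 3 → [2,3,10]=1  [3,4,10]=3  [3,9,10]=3  [4,8,9]=3  [4,9,10]=6  [7,8,9]=1  [8,9,10]=3
  size 4 → [1,2,3,10]=1  [2,3,4,10]=4  [2,3,9,10]=4  [3,4,9,10]=12  [3,8,9,10]=6  [4,7,8,9]=4  [4,8,9,10]=12  [6,7,8,9]=1  [7,8,9,10]=4
  size 5 → [1,2,3,4,10]=5  [1,2,3,9,10]=5  [2,3,4,9,10]=20  [2,3,8,9,10]=10  [3,4,8,9,10]=30  [3,7,8,9,10]=10  [4,6,7,8,9]=5  [4,7,8,9,10]=20  [5,6,7,8,9]=1  [6,7,8,9,10]=5
  size 6 → [0,5,6,7,8,9]=1  [1,2,3,4,9,10]=30  [1,2,3,8,9,10]=15  [2,3,4,8,9,10]=60  [2,3,7,8,9,10]=20  [3,4,7,8,9,10]=60  [3,6,7,8,9,10]=15  [4,5,6,7,8,9]=6  [4,6,7,8,9,10]=30  [5,6,7,8,9,10]=6
  size 7 → [0,4,5,6,7,8,9]=7  [0,5,6,7,8,9,10]=7  [1,2,3,4,8,9,10]=105  [1,2,3,7,8,9,10]=35  [2,3,4,7,8,9,10]=140  [2,3,6,7,8,9,10]=35  [3,4,6,7,8,9,10]=105  [3,5,6,7,8,9,10]=21  [4,5,6,7,8,9,10]=42
  size 8 → [0,3,5,6,7,8,9,10]=28  [0,4,5,6,7,8,9,10]=56  [1,2,3,4,7,8,9,10]=280  [1,2,3,6,7,8,9,10]=70  [2,3,4,6,7,8,9,10]=280  [2,3,5,6,7,8,9,10]=56  [3,4,5,6,7,8,9,10]=168
  size 9 → [0,2,3,5,6,7,8,9,10]=84  [0,3,4,5,6,7,8,9,10]=252  [1,2,3,4,6,7,8,9,10]=630  [1,2,3,5,6,7,8,9,10]=126  [2,3,4,5,6,7,8,9,10]=504
  first=0(i) contributes 1260
  first=1(m) contributes 840
  first=4(h) contributes 210
|[w]| = 2310

2310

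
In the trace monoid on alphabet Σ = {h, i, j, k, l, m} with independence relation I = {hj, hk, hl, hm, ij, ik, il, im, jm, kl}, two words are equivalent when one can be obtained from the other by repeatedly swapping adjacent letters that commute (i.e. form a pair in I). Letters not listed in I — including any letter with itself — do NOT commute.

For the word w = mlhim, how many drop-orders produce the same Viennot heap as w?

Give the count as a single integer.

#0=m has no predecessor
#1=l depends on [0:m]
#2=h has no predecessor
#3=i depends on [2:h]
#4=m depends on [1:l]
sources: [0:m, 2:h]
N(rest) = Σ N(rest − s) over sources s of rest; N(one piece) = 1:
  size 1 → [3]=1  [4]=1
  size 2 → [1,4]=1  [2,3]=1  [3,4]=2
  size 3 → [0,1,4]=1  [1,3,4]=3  [2,3,4]=3
  first=0(m) contributes 6
  first=2(h) contributes 4
|[w]| = 10

10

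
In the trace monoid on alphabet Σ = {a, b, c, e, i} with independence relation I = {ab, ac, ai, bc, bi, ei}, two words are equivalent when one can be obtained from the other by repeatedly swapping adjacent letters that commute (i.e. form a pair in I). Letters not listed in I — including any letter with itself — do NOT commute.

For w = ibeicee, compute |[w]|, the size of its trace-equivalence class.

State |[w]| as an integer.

piece 0:i — minimal
piece 1:b — minimal
piece 2:e rests on {1:b}
piece 3:i rests on {0:i}
piece 4:c rests on {2:e, 3:i}
piece 5:e rests on {4:c}
piece 6:e rests on {5:e}
minimal pieces: {0:i, 1:b}
ways to finish when only these pieces remain (= sum over removing one remaining piece with nothing left below it):
  1 left: {6}→1
  2 left: {5,6}→1
  3 left: {4,5,6}→1
  4 left: {2,4,5,6}→1  {3,4,5,6}→1
  5 left: {0,3,4,5,6}→1  {1,2,4,5,6}→1  {2,3,4,5,6}→2
  placing 0:i first → 3 extensions
  placing 1:b first → 3 extensions
total linear extensions = 6

6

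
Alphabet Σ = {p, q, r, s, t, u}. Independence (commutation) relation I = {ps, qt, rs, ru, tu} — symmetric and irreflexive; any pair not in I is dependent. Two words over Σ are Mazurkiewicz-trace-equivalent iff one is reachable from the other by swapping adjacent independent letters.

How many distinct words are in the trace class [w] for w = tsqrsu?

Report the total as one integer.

drop 0:t onto floor
drop 1:s onto {0:t}
drop 2:q onto {1:s}
drop 3:r onto {2:q}
drop 4:s onto {2:q}
drop 5:u onto {4:s}
ground layer = {0:t}
drop-orders for the pieces not yet dropped (sum over which currently-grounded one goes next):
  1 to go: {3} 1  {5} 1
  2 to go: {3,5} 2  {4,5} 1
  3 to go: {3,4,5} 3
  4 to go: {2,3,4,5} 3
  if 0:t drops first: 3 orders

3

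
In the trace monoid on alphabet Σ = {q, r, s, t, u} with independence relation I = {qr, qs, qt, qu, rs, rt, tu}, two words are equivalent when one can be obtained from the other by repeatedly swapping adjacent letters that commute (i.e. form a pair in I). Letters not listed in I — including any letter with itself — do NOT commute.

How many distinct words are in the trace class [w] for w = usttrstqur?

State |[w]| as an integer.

piece 0:u — minimal
piece 1:s rests on {0:u}
piece 2:t rests on {1:s}
piece 3:t rests on {2:t}
piece 4:r rests on {0:u}
piece 5:s rests on {3:t}
piece 6:t rests on {5:s}
piece 7:q — minimal
piece 8:u rests on {4:r, 5:s}
piece 9:r rests on {8:u}
minimal pieces: {0:u, 7:q}
ways to finish when only these pieces remain (= sum over removing one remaining piece with nothing left below it):
  1 left: {6}→1  {7}→1  {9}→1
  2 left: {6,7}→2  {6,9}→2  {7,9}→2  {8,9}→1
  3 left: {4,8,9}→1  {6,7,9}→6  {6,8,9}→3  {7,8,9}→3
  4 left: {4,6,8,9}→4  {4,7,8,9}→4  {5,6,8,9}→3  {6,7,8,9}→12
  5 left: {3,5,6,8,9}→3  {4,5,6,8,9}→7  {4,6,7,8,9}→20  {5,6,7,8,9}→15
  6 left: {2,3,5,6,8,9}→3  {3,4,5,6,8,9}→10  {3,5,6,7,8,9}→18  {4,5,6,7,8,9}→42
  7 left: {1,2,3,5,6,8,9}→3  {2,3,4,5,6,8,9}→13  {2,3,5,6,7,8,9}→21  {3,4,5,6,7,8,9}→70
  8 left: {1,2,3,4,5,6,8,9}→16  {1,2,3,5,6,7,8,9}→24  {2,3,4,5,6,7,8,9}→104
  placing 0:u first → 144 extensions
  placing 7:q first → 16 extensions
total linear extensions = 160

160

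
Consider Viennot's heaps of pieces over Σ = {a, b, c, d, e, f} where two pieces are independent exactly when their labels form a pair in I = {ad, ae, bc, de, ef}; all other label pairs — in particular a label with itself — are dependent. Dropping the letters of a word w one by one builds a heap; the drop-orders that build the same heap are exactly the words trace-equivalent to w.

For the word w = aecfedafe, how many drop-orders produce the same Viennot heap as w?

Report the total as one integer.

60

drop 0:a onto floor
drop 1:e onto floor
drop 2:c onto {0:a, 1:e}
drop 3:f onto {2:c}
drop 4:e onto {2:c}
drop 5:d onto {3:f}
drop 6:a onto {3:f}
drop 7:f onto {5:d, 6:a}
drop 8:e onto {4:e}
ground layer = {0:a, 1:e}
drop-orders for the pieces not yet dropped (sum over which currently-grounded one goes next):
  1 to go: {7} 1  {8} 1
  2 to go: {4,8} 1  {5,7} 1  {6,7} 1  {7,8} 2
  3 to go: {4,7,8} 3  {5,6,7} 2  {5,7,8} 3  {6,7,8} 3
  4 to go: {3,5,6,7} 2  {4,5,7,8} 6  {4,6,7,8} 6  {5,6,7,8} 8
  5 to go: {3,5,6,7,8} 10  {4,5,6,7,8} 20
  6 to go: {3,4,5,6,7,8} 30
  7 to go: {2,3,4,5,6,7,8} 30
  if 0:a drops first: 30 orders
  if 1:e drops first: 30 orders
heap linearizations: 60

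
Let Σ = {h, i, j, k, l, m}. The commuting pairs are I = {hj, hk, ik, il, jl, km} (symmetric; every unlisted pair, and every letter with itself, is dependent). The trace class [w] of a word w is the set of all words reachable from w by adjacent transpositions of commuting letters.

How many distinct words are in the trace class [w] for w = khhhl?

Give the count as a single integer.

#0=k has no predecessor
#1=h has no predecessor
#2=h depends on [1:h]
#3=h depends on [2:h]
#4=l depends on [0:k, 3:h]
sources: [0:k, 1:h]
N(rest) = Σ N(rest − s) over sources s of rest; N(one piece) = 1:
  size 1 → [4]=1
  size 2 → [0,4]=1  [3,4]=1
  size 3 → [0,3,4]=2  [2,3,4]=1
  first=0(k) contributes 1
  first=1(h) contributes 3
|[w]| = 4

4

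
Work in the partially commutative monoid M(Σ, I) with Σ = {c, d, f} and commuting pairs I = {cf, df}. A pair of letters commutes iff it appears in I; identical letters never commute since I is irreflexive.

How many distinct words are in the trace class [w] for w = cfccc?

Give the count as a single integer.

0(c) covers ∅
1(f) covers ∅
2(c) covers 0:c
3(c) covers 2:c
4(c) covers 3:c
floor of heap: 0:c, 1:f
completions by unplaced set U, small U first (add the entries for U minus each lowest piece of U):
  |U|=1: {1}:1  {4}:1
  |U|=2: {1,4}:2  {3,4}:1
  |U|=3: {1,3,4}:3  {2,3,4}:1
  start at 0(c): 4
  start at 1(f): 1
sum over floor = 5

5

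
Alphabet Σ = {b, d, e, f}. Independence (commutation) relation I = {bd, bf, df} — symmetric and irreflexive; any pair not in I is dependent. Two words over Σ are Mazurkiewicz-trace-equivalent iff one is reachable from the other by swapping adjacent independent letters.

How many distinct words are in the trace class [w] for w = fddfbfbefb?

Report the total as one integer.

0(f) covers ∅
1(d) covers ∅
2(d) covers 1:d
3(f) covers 0:f
4(b) covers ∅
5(f) covers 3:f
6(b) covers 4:b
7(e) covers 2:d, 5:f, 6:b
8(f) covers 7:e
9(b) covers 7:e
floor of heap: 0:f, 1:d, 4:b
completions by unplaced set U, small U first (add the entries for U minus each lowest piece of U):
  |U|=1: {8}:1  {9}:1
  |U|=2: {8,9}:2
  |U|=3: {7,8,9}:2
  |U|=4: {2,7,8,9}:2  {5,7,8,9}:2  {6,7,8,9}:2
  |U|=5: {1,2,7,8,9}:2  {2,5,7,8,9}:4  {2,6,7,8,9}:4  {3,5,7,8,9}:2  {4,6,7,8,9}:2  {5,6,7,8,9}:4
  |U|=6: {0,3,5,7,8,9}:2  {1,2,5,7,8,9}:6  {1,2,6,7,8,9}:6  {2,3,5,7,8,9}:6  {2,4,6,7,8,9}:6  {2,5,6,7,8,9}:12  {3,5,6,7,8,9}:6  {4,5,6,7,8,9}:6
  |U|=7: {0,2,3,5,7,8,9}:8  {0,3,5,6,7,8,9}:8  {1,2,3,5,7,8,9}:12  {1,2,4,6,7,8,9}:12  {1,2,5,6,7,8,9}:24  {2,3,5,6,7,8,9}:24  {2,4,5,6,7,8,9}:24  {3,4,5,6,7,8,9}:12
  |U|=8: {0,1,2,3,5,7,8,9}:20  {0,2,3,5,6,7,8,9}:40  {0,3,4,5,6,7,8,9}:20  {1,2,3,5,6,7,8,9}:60  {1,2,4,5,6,7,8,9}:60  {2,3,4,5,6,7,8,9}:60
  start at 0(f): 180
  start at 1(d): 120
  start at 4(b): 120
sum over floor = 420

420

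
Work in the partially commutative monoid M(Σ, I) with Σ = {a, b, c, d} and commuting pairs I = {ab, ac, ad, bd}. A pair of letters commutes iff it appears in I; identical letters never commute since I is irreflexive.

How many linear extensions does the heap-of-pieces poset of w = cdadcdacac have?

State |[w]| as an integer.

#0=c has no predecessor
#1=d depends on [0:c]
#2=a has no predecessor
#3=d depends on [1:d]
#4=c depends on [3:d]
#5=d depends on [4:c]
#6=a depends on [2:a]
#7=c depends on [5:d]
#8=a depends on [6:a]
#9=c depends on [7:c]
sources: [0:c, 2:a]
N(rest) = Σ N(rest − s) over sources s of rest; N(one piece) = 1:
  size 1 → [8]=1  [9]=1
  size 2 → [6,8]=1  [7,9]=1  [8,9]=2
  size 3 → [2,6,8]=1  [5,7,9]=1  [6,8,9]=3  [7,8,9]=3
  size 4 → [2,6,8,9]=4  [4,5,7,9]=1  [5,7,8,9]=4  [6,7,8,9]=6
  size 5 → [2,6,7,8,9]=10  [3,4,5,7,9]=1  [4,5,7,8,9]=5  [5,6,7,8,9]=10
  size 6 → [1,3,4,5,7,9]=1  [2,5,6,7,8,9]=20  [3,4,5,7,8,9]=6  [4,5,6,7,8,9]=15
  size 7 → [0,1,3,4,5,7,9]=1  [1,3,4,5,7,8,9]=7  [2,4,5,6,7,8,9]=35  [3,4,5,6,7,8,9]=21
  size 8 → [0,1,3,4,5,7,8,9]=8  [1,3,4,5,6,7,8,9]=28  [2,3,4,5,6,7,8,9]=56
  first=0(c) contributes 84
  first=2(a) contributes 36
|[w]| = 120

120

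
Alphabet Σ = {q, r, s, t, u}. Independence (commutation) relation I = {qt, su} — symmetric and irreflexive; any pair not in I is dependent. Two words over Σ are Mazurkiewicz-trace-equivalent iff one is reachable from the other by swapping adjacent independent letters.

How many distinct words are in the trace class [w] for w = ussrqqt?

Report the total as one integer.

drop 0:u onto floor
drop 1:s onto floor
drop 2:s onto {1:s}
drop 3:r onto {0:u, 2:s}
drop 4:q onto {3:r}
drop 5:q onto {4:q}
drop 6:t onto {3:r}
ground layer = {0:u, 1:s}
drop-orders for the pieces not yet dropped (sum over which currently-grounded one goes next):
  1 to go: {5} 1  {6} 1
  2 to go: {4,5} 1  {5,6} 2
  3 to go: {4,5,6} 3
  4 to go: {3,4,5,6} 3
  5 to go: {0,3,4,5,6} 3  {2,3,4,5,6} 3
  if 0:u drops first: 3 orders
  if 1:s drops first: 6 orders
heap linearizations: 9

9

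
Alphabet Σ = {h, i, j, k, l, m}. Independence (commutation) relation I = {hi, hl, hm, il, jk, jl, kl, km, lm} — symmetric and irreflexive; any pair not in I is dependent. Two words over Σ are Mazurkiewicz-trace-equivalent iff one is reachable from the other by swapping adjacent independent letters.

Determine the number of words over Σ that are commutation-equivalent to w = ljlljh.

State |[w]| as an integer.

drop 0:l onto floor
drop 1:j onto floor
drop 2:l onto {0:l}
drop 3:l onto {2:l}
drop 4:j onto {1:j}
drop 5:h onto {4:j}
ground layer = {0:l, 1:j}
drop-orders for the pieces not yet dropped (sum over which currently-grounded one goes next):
  1 to go: {3} 1  {5} 1
  2 to go: {2,3} 1  {3,5} 2  {4,5} 1
  3 to go: {0,2,3} 1  {1,4,5} 1  {2,3,5} 3  {3,4,5} 3
  4 to go: {0,2,3,5} 4  {1,3,4,5} 4  {2,3,4,5} 6
  if 0:l drops first: 10 orders
  if 1:j drops first: 10 orders
heap linearizations: 20

20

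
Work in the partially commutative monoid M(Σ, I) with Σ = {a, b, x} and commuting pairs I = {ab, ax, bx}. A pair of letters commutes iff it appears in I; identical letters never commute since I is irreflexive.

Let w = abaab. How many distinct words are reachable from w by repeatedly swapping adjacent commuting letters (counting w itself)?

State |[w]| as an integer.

10

drop 0:a onto floor
drop 1:b onto floor
drop 2:a onto {0:a}
drop 3:a onto {2:a}
drop 4:b onto {1:b}
ground layer = {0:a, 1:b}
drop-orders for the pieces not yet dropped (sum over which currently-grounded one goes next):
  1 to go: {3} 1  {4} 1
  2 to go: {1,4} 1  {2,3} 1  {3,4} 2
  3 to go: {0,2,3} 1  {1,3,4} 3  {2,3,4} 3
  if 0:a drops first: 6 orders
  if 1:b drops first: 4 orders
heap linearizations: 10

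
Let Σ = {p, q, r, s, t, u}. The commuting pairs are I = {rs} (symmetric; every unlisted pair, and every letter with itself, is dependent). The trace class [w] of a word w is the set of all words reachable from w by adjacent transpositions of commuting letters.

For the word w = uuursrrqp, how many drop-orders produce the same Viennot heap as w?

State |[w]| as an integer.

4

0(u) covers ∅
1(u) covers 0:u
2(u) covers 1:u
3(r) covers 2:u
4(s) covers 2:u
5(r) covers 3:r
6(r) covers 5:r
7(q) covers 4:s, 6:r
8(p) covers 7:q
floor of heap: 0:u
completions by unplaced set U, small U first (add the entries for U minus each lowest piece of U):
  |U|=1: {8}:1
  |U|=2: {7,8}:1
  |U|=3: {4,7,8}:1  {6,7,8}:1
  |U|=4: {4,6,7,8}:2  {5,6,7,8}:1
  |U|=5: {3,5,6,7,8}:1  {4,5,6,7,8}:3
  |U|=6: {3,4,5,6,7,8}:4
  |U|=7: {2,3,4,5,6,7,8}:4
  start at 0(u): 4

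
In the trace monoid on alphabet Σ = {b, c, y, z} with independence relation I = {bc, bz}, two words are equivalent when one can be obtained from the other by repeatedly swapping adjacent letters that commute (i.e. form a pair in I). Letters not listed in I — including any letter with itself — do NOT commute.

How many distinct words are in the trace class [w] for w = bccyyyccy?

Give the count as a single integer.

0(b) covers ∅
1(c) covers ∅
2(c) covers 1:c
3(y) covers 0:b, 2:c
4(y) covers 3:y
5(y) covers 4:y
6(c) covers 5:y
7(c) covers 6:c
8(y) covers 7:c
floor of heap: 0:b, 1:c
completions by unplaced set U, small U first (add the entries for U minus each lowest piece of U):
  |U|=1: {8}:1
  |U|=2: {7,8}:1
  |U|=3: {6,7,8}:1
  |U|=4: {5,6,7,8}:1
  |U|=5: {4,5,6,7,8}:1
  |U|=6: {3,4,5,6,7,8}:1
  |U|=7: {0,3,4,5,6,7,8}:1  {2,3,4,5,6,7,8}:1
  start at 0(b): 1
  start at 1(c): 2
sum over floor = 3

3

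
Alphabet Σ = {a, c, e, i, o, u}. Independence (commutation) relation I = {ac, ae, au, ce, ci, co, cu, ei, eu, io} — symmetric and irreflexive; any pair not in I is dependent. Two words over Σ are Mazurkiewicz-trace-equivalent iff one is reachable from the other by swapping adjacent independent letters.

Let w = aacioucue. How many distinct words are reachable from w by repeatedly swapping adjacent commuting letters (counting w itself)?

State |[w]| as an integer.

252

drop 0:a onto floor
drop 1:a onto {0:a}
drop 2:c onto floor
drop 3:i onto {1:a}
drop 4:o onto {1:a}
drop 5:u onto {3:i, 4:o}
drop 6:c onto {2:c}
drop 7:u onto {5:u}
drop 8:e onto {4:o}
ground layer = {0:a, 2:c}
drop-orders for the pieces not yet dropped (sum over which currently-grounded one goes next):
  1 to go: {6} 1  {7} 1  {8} 1
  2 to go: {2,6} 1  {5,7} 1  {6,7} 2  {6,8} 2  {7,8} 2
  3 to go: {2,6,7} 3  {2,6,8} 3  {3,5,7} 1  {5,6,7} 3  {5,7,8} 3  {6,7,8} 6
  4 to go: {2,5,6,7} 6  {2,6,7,8} 12  {3,5,6,7} 4  {3,5,7,8} 4  {4,5,7,8} 3  {5,6,7,8} 12
  5 to go: {2,3,5,6,7} 10  {2,5,6,7,8} 30  {3,4,5,7,8} 7  {3,5,6,7,8} 20  {4,5,6,7,8} 15
  6 to go: {1,3,4,5,7,8} 7  {2,3,5,6,7,8} 60  {2,4,5,6,7,8} 45  {3,4,5,6,7,8} 42
  7 to go: {0,1,3,4,5,7,8} 7  {1,3,4,5,6,7,8} 49  {2,3,4,5,6,7,8} 147
  if 0:a drops first: 196 orders
  if 2:c drops first: 56 orders
heap linearizations: 252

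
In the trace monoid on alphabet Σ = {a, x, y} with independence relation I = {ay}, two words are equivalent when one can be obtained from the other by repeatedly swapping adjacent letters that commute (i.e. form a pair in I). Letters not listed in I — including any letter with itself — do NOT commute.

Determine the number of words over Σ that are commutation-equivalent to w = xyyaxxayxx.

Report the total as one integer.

6

piece 0:x — minimal
piece 1:y rests on {0:x}
piece 2:y rests on {1:y}
piece 3:a rests on {0:x}
piece 4:x rests on {2:y, 3:a}
piece 5:x rests on {4:x}
piece 6:a rests on {5:x}
piece 7:y rests on {5:x}
piece 8:x rests on {6:a, 7:y}
piece 9:x rests on {8:x}
minimal pieces: {0:x}
ways to finish when only these pieces remain (= sum over removing one remaining piece with nothing left below it):
  1 left: {9}→1
  2 left: {8,9}→1
  3 left: {6,8,9}→1  {7,8,9}→1
  4 left: {6,7,8,9}→2
  5 left: {5,6,7,8,9}→2
  6 left: {4,5,6,7,8,9}→2
  7 left: {2,4,5,6,7,8,9}→2  {3,4,5,6,7,8,9}→2
  8 left: {1,2,4,5,6,7,8,9}→2  {2,3,4,5,6,7,8,9}→4
  placing 0:x first → 6 extensions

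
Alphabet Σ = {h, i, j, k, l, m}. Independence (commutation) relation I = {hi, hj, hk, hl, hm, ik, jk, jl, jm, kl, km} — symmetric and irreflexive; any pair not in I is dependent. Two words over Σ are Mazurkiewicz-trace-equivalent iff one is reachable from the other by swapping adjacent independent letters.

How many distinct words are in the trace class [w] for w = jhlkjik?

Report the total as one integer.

315

piece 0:j — minimal
piece 1:h — minimal
piece 2:l — minimal
piece 3:k — minimal
piece 4:j rests on {0:j}
piece 5:i rests on {2:l, 4:j}
piece 6:k rests on {3:k}
minimal pieces: {0:j, 1:h, 2:l, 3:k}
ways to finish when only these pieces remain (= sum over removing one remaining piece with nothing left below it):
  1 left: {1}→1  {5}→1  {6}→1
  2 left: {1,5}→2  {1,6}→2  {2,5}→1  {3,6}→1  {4,5}→1  {5,6}→2
  3 left: {0,4,5}→1  {1,2,5}→3  {1,3,6}→3  {1,4,5}→3  {1,5,6}→6  {2,4,5}→2  {2,5,6}→3  {3,5,6}→3  {4,5,6}→3
  4 left: {0,1,4,5}→4  {0,2,4,5}→3  {0,4,5,6}→4  {1,2,4,5}→8  {1,2,5,6}→12  {1,3,5,6}→12  {1,4,5,6}→12  {2,3,5,6}→6  {2,4,5,6}→8  {3,4,5,6}→6
  5 left: {0,1,2,4,5}→15  {0,1,4,5,6}→20  {0,2,4,5,6}→15  {0,3,4,5,6}→10  {1,2,3,5,6}→30  {1,2,4,5,6}→40  {1,3,4,5,6}→30  {2,3,4,5,6}→20
  placing 0:j first → 120 extensions
  placing 1:h first → 45 extensions
  placing 2:l first → 60 extensions
  placing 3:k first → 90 extensions
total linear extensions = 315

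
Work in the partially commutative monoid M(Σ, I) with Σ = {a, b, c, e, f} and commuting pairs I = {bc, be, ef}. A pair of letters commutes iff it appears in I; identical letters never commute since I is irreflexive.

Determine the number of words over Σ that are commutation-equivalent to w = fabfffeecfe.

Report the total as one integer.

piece 0:f — minimal
piece 1:a rests on {0:f}
piece 2:b rests on {1:a}
piece 3:f rests on {2:b}
piece 4:f rests on {3:f}
piece 5:f rests on {4:f}
piece 6:e rests on {1:a}
piece 7:e rests on {6:e}
piece 8:c rests on {5:f, 7:e}
piece 9:f rests on {8:c}
piece 10:e rests on {8:c}
minimal pieces: {0:f}
ways to finish when only these pieces remain (= sum over removing one remaining piece with nothing left below it):
  1 left: {9}→1  {10}→1
  2 left: {9,10}→2
  3 left: {8,9,10}→2
  4 left: {5,8,9,10}→2  {7,8,9,10}→2
  5 left: {4,5,8,9,10}→2  {5,7,8,9,10}→4  {6,7,8,9,10}→2
  6 left: {3,4,5,8,9,10}→2  {4,5,7,8,9,10}→6  {5,6,7,8,9,10}→6
  7 left: {2,3,4,5,8,9,10}→2  {3,4,5,7,8,9,10}→8  {4,5,6,7,8,9,10}→12
  8 left: {2,3,4,5,7,8,9,10}→10  {3,4,5,6,7,8,9,10}→20
  9 left: {2,3,4,5,6,7,8,9,10}→30
  placing 0:f first → 30 extensions

30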